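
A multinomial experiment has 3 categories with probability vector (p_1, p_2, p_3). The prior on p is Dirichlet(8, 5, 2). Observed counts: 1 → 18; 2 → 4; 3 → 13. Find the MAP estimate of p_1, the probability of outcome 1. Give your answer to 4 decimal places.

The posterior is Dirichlet(αᵢ + nᵢ) = Dirichlet(26, 9, 15).
For a Dirichlet(a₁,…,a_K) with all aᵢ > 1, the mode has j-th component (aⱼ − 1)/(Σaᵢ − K).
Here Σaᵢ = 50 and K = 3, so p_1 = (26 − 1)/(50 − 3) = 25/47 ≈ 0.5319.

MAP estimate: 0.5319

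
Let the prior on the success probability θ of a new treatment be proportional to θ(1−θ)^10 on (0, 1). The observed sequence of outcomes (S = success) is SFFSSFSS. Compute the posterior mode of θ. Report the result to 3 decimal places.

The prior density ∝ θ(1−θ)^10 is the kernel of Beta(2, 11).
Data: 5 successes in 8 trials (from the sequence). The binomial likelihood contributes θ^5(1−θ)^3, so the posterior is Beta(2+5, 11+3) = Beta(7, 14).
For Beta(a, b) with a, b > 1 the mode is (a−1)/(a+b−2) = 6/19 ≈ 0.316.

θ̂_MAP = 0.316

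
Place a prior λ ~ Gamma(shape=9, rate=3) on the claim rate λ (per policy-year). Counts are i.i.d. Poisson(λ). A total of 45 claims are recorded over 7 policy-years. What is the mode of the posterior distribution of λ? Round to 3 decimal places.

λ̂_MAP = 5.300

Σxᵢ = 45, n = 7.
Posterior ∝ λ^8e^(−3λ) · λ^45e^(−7λ) = λ^53e^(−10λ), i.e. Gamma(shape=54, rate=10).
The mode of a Gamma(a, b) with a ≥ 1 (shape–rate) is (a−1)/b = 53/10 ≈ 5.300.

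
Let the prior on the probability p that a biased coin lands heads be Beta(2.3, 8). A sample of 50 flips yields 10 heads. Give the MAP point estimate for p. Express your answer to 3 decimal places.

Prior: Beta(2.3, 8).
Data: 10 successes in 50 trials. The binomial likelihood contributes p^10(1−p)^40, so the posterior is Beta(2.3+10, 8+40) = Beta(12.3, 48).
For Beta(a, b) with a, b > 1 the mode is (a−1)/(a+b−2) = 11.3/58.3 ≈ 0.194.

p̂_MAP = 0.194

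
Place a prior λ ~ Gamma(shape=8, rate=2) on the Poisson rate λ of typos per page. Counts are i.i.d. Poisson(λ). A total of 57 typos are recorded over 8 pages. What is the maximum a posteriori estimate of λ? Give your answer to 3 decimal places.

λ̂_MAP = 6.400

Σxᵢ = 57, n = 8.
Posterior ∝ λ^7e^(−2λ) · λ^57e^(−8λ) = λ^64e^(−10λ), i.e. Gamma(shape=65, rate=10).
The mode of a Gamma(a, b) with a ≥ 1 (shape–rate) is (a−1)/b = 64/10 ≈ 6.400.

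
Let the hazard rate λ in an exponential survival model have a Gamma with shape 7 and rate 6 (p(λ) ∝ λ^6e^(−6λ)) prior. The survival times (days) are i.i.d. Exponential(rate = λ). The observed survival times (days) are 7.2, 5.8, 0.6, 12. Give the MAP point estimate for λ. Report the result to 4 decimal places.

λ̂_MAP = 0.3165

The Exponential(rate=λ) likelihood is ∝ λ^n e^(−λΣtᵢ). Here n = 4 and Σtᵢ = 7.2 + 5.8 + 0.6 + 12 = 25.6.
Posterior ∝ λ^6e^(−6λ) · λ^4e^(−25.6λ) = λ^10e^(−31.6λ), i.e. Gamma(11, 31.6).
Mode = (a−1)/b = 10/31.6 ≈ 0.3165.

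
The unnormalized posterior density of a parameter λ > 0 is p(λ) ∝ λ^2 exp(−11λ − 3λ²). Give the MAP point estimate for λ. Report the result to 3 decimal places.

λ̂_MAP = 0.167

ℓ'(λ) = 2/λ − 11 − 6λ. Setting this to zero and multiplying by λ: 6λ² + 11λ − 2 = 0.
λ = (−11 + √(11² + 4·6·2)) / (2·6) = (−11 + √169) / 12 = (−11 + 13)/12 = 1/6.
ℓ''(λ) = −2/λ² − 6 < 0, confirming a maximum.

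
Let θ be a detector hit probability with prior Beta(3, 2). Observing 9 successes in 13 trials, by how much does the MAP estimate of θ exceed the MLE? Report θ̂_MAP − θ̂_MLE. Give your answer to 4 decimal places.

MAP − MLE = -0.0048

Posterior is Beta(12, 6); MAP = (12−1)/(18−2) = 11/16 ≈ 0.68750.
MLE ignores the prior: θ̂_MLE = k/n = 9/13 ≈ 0.69231.
Difference = 11/16 − 9/13 = -1/208 ≈ -0.0048.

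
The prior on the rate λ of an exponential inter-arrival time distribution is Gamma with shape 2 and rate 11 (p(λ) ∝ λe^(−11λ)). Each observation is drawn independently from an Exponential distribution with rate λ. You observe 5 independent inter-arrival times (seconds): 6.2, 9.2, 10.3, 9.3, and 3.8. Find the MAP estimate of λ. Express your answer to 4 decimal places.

The Exponential(rate=λ) likelihood is ∝ λ^n e^(−λΣtᵢ). Here n = 5 and Σtᵢ = 6.2 + 9.2 + 10.3 + 9.3 + 3.8 = 38.8.
Posterior ∝ λe^(−11λ) · λ^5e^(−38.8λ) = λ^6e^(−49.8λ), i.e. Gamma(7, 49.8).
Mode = (a−1)/b = 6/49.8 ≈ 0.1205.

λ̂_MAP = 0.1205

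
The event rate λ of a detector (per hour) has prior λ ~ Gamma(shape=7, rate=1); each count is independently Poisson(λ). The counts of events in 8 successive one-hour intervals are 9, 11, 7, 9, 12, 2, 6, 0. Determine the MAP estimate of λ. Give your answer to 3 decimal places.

λ̂_MAP = 6.889

Σxᵢ = 9+11+7+9+12+2+6+0 = 56, with n = 8.
Posterior ∝ λ^6e^(−1λ) · λ^56e^(−8λ) = λ^62e^(−9λ), i.e. Gamma(shape=63, rate=9).
The mode of a Gamma(a, b) with a ≥ 1 (shape–rate) is (a−1)/b = 62/9 ≈ 6.889.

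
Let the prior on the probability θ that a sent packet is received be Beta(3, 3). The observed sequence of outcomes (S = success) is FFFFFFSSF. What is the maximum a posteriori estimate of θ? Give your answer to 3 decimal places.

Prior: Beta(3, 3).
Data: 2 successes in 9 trials (from the sequence). The binomial likelihood contributes θ^2(1−θ)^7, so the posterior is Beta(3+2, 3+7) = Beta(5, 10).
For Beta(a, b) with a, b > 1 the mode is (a−1)/(a+b−2) = 4/13 ≈ 0.308.

θ̂_MAP = 0.308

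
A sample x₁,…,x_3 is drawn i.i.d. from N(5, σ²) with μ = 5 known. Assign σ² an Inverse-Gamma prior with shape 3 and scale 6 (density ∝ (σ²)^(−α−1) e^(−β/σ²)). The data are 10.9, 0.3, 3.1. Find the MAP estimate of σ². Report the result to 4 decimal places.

Sum of squared deviations about the known mean: SS = (10.9−5)² + (0.3−5)² + (3.1−5)² = 60.51.
The Normal likelihood contributes (σ²)^(−n/2) exp(−SS/(2σ²)), so the posterior is Inverse-Gamma(α + n/2, β + SS/2) = Inverse-Gamma(4.5, 36.255).
The mode of Inverse-Gamma(a, b) is b/(a+1) = 36.255/5.5 ≈ 6.5918.

σ̂²_MAP = 6.5918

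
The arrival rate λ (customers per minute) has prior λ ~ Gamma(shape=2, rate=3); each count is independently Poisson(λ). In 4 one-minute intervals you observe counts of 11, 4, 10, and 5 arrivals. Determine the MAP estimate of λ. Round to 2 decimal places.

λ̂_MAP = 4.43

Σxᵢ = 11+4+10+5 = 30, with n = 4.
Posterior ∝ λe^(−3λ) · λ^30e^(−4λ) = λ^31e^(−7λ), i.e. Gamma(shape=32, rate=7).
The mode of a Gamma(a, b) with a ≥ 1 (shape–rate) is (a−1)/b = 31/7 ≈ 4.43.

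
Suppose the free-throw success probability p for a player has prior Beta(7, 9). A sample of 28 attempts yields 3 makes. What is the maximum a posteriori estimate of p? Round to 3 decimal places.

p̂_MAP = 0.214

Prior: Beta(7, 9).
Data: 3 successes in 28 trials. The binomial likelihood contributes p^3(1−p)^25, so the posterior is Beta(7+3, 9+25) = Beta(10, 34).
For Beta(a, b) with a, b > 1 the mode is (a−1)/(a+b−2) = 9/42 ≈ 0.214.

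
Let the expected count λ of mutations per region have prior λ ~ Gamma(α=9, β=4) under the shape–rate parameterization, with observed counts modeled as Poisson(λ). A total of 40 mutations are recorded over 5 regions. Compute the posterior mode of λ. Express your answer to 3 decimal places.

λ̂_MAP = 5.333

Σxᵢ = 40, n = 5.
Posterior ∝ λ^8e^(−4λ) · λ^40e^(−5λ) = λ^48e^(−9λ), i.e. Gamma(shape=49, rate=9).
The mode of a Gamma(a, b) with a ≥ 1 (shape–rate) is (a−1)/b = 48/9 ≈ 5.333.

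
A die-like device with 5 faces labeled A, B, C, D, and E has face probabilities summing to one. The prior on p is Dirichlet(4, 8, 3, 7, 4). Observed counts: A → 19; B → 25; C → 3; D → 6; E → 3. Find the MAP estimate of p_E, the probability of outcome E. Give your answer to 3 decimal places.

The posterior is Dirichlet(αᵢ + nᵢ) = Dirichlet(23, 33, 6, 13, 7).
For a Dirichlet(a₁,…,a_K) with all aᵢ > 1, the mode has j-th component (aⱼ − 1)/(Σaᵢ − K).
Here Σaᵢ = 82 and K = 5, so p_E = (7 − 1)/(82 − 5) = 6/77 ≈ 0.078.

MAP estimate of p_E = 0.078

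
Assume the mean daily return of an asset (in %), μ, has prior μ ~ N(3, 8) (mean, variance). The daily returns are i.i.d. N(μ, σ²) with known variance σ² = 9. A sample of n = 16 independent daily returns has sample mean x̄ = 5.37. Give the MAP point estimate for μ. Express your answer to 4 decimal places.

n = 16, x̄ = 5.37.
For a Normal prior and Normal likelihood with known variance, the posterior is Normal; its mode equals its mean, the precision-weighted average.
Prior precision 1/σ₀² = 1/8 = 0.125; data precision n/σ² = 16/9.
μ̂ = (0.125·3 + (16/9)·5.37) / (0.125 + 16/9) = (5953/600)/(137/72) = 17859/3425 ≈ 5.2143.

μ̂_MAP = 5.2143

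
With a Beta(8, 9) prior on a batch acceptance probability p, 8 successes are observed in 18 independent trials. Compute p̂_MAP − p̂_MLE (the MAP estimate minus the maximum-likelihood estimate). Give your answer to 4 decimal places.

MAP − MLE = 0.0101

Posterior is Beta(16, 19); MAP = (16−1)/(35−2) = 15/33 ≈ 0.45455.
MLE ignores the prior: p̂_MLE = k/n = 8/18 ≈ 0.44444.
Difference = 15/33 − 8/18 = 1/99 ≈ 0.0101.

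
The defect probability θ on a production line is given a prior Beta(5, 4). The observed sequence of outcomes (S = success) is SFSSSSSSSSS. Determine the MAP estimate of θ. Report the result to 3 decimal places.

θ̂_MAP = 0.778

Prior: Beta(5, 4).
Data: 10 successes in 11 trials (from the sequence). The binomial likelihood contributes θ^10(1−θ)^1, so the posterior is Beta(5+10, 4+1) = Beta(15, 5).
For Beta(a, b) with a, b > 1 the mode is (a−1)/(a+b−2) = 14/18 ≈ 0.778.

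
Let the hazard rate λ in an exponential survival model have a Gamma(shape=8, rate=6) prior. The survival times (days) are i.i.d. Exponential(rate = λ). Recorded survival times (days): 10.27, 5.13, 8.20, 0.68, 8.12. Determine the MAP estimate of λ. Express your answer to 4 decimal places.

The Exponential(rate=λ) likelihood is ∝ λ^n e^(−λΣtᵢ). Here n = 5 and Σtᵢ = 10.27 + 5.13 + 8.20 + 0.68 + 8.12 = 32.40.
Posterior ∝ λ^7e^(−6λ) · λ^5e^(−32.40λ) = λ^12e^(−38.40λ), i.e. Gamma(13, 38.40).
Mode = (a−1)/b = 12/38.40 ≈ 0.3125.

λ̂_MAP = 0.3125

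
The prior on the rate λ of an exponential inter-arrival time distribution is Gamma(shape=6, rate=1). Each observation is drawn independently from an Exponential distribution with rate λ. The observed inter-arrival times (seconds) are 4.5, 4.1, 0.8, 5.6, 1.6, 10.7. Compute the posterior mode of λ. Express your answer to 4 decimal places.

The Exponential(rate=λ) likelihood is ∝ λ^n e^(−λΣtᵢ). Here n = 6 and Σtᵢ = 4.5 + 4.1 + 0.8 + 5.6 + 1.6 + 10.7 = 27.3.
Posterior ∝ λ^5e^(−1λ) · λ^6e^(−27.3λ) = λ^11e^(−28.3λ), i.e. Gamma(12, 28.3).
Mode = (a−1)/b = 11/28.3 ≈ 0.3887.

λ̂_MAP = 0.3887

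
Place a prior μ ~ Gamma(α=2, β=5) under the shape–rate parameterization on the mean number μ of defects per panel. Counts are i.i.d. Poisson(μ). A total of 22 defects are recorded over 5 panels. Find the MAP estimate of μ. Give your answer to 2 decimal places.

μ̂_MAP = 2.30

Σxᵢ = 22, n = 5.
Posterior ∝ μe^(−5μ) · μ^22e^(−5μ) = μ^23e^(−10μ), i.e. Gamma(shape=24, rate=10).
The mode of a Gamma(a, b) with a ≥ 1 (shape–rate) is (a−1)/b = 23/10 ≈ 2.30.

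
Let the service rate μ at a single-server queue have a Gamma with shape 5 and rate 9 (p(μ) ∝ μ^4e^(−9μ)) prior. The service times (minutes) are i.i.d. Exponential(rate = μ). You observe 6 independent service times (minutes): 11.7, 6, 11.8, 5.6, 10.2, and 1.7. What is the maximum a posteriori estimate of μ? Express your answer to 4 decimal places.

The Exponential(rate=μ) likelihood is ∝ μ^n e^(−μΣtᵢ). Here n = 6 and Σtᵢ = 11.7 + 6 + 11.8 + 5.6 + 10.2 + 1.7 = 47.
Posterior ∝ μ^4e^(−9μ) · μ^6e^(−47μ) = μ^10e^(−56μ), i.e. Gamma(11, 56).
Mode = (a−1)/b = 10/56 ≈ 0.1786.

μ̂_MAP = 0.1786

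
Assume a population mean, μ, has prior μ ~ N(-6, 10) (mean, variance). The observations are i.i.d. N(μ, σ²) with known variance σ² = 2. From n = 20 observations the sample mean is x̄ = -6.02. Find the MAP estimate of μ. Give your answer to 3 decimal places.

n = 20, x̄ = -6.02.
For a Normal prior and Normal likelihood with known variance, the posterior is Normal; its mode equals its mean, the precision-weighted average.
Prior precision 1/σ₀² = 1/10 = 0.1; data precision n/σ² = 20/2 = 10.
μ̂ = (0.1·(-6) + 10·(-6.02)) / (0.1 + 10) = (-60.8)/10.1 = -608/101 ≈ -6.020.

μ̂_MAP = -6.020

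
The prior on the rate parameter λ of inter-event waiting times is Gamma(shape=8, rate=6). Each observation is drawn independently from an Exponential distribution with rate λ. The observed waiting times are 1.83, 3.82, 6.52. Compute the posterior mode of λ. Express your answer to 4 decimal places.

λ̂_MAP = 0.5504

The Exponential(rate=λ) likelihood is ∝ λ^n e^(−λΣtᵢ). Here n = 3 and Σtᵢ = 1.83 + 3.82 + 6.52 = 12.17.
Posterior ∝ λ^7e^(−6λ) · λ^3e^(−12.17λ) = λ^10e^(−18.17λ), i.e. Gamma(11, 18.17).
Mode = (a−1)/b = 10/18.17 ≈ 0.5504.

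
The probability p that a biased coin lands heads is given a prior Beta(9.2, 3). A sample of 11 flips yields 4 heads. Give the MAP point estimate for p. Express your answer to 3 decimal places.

Prior: Beta(9.2, 3).
Data: 4 successes in 11 trials. The binomial likelihood contributes p^4(1−p)^7, so the posterior is Beta(9.2+4, 3+7) = Beta(13.2, 10).
For Beta(a, b) with a, b > 1 the mode is (a−1)/(a+b−2) = 12.2/21.2 ≈ 0.575.

p̂_MAP = 0.575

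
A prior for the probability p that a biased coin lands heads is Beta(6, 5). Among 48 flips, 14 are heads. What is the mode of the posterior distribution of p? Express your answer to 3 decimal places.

p̂_MAP = 0.333

Prior: Beta(6, 5).
Data: 14 successes in 48 trials. The binomial likelihood contributes p^14(1−p)^34, so the posterior is Beta(6+14, 5+34) = Beta(20, 39).
For Beta(a, b) with a, b > 1 the mode is (a−1)/(a+b−2) = 19/57 ≈ 0.333.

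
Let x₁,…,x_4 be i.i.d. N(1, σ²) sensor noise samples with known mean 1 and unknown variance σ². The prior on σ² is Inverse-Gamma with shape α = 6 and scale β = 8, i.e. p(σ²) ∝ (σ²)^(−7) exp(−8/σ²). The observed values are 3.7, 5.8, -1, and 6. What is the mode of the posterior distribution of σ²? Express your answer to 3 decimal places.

Sum of squared deviations about the known mean: SS = (3.7−1)² + (5.8−1)² + (-1−1)² + (6−1)² = 59.33.
The Normal likelihood contributes (σ²)^(−n/2) exp(−SS/(2σ²)), so the posterior is Inverse-Gamma(α + n/2, β + SS/2) = Inverse-Gamma(8, 37.665).
The mode of Inverse-Gamma(a, b) is b/(a+1) = 37.665/9 ≈ 4.185.

σ̂²_MAP = 4.185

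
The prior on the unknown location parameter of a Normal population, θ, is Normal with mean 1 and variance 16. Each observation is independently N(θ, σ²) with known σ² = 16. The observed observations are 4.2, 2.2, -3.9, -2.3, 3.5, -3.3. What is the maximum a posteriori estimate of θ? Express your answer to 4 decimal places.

n = 6; x̄ = (4.2 + 2.2 + (-3.9) + (-2.3) + 3.5 + (-3.3))/6 = 0.4/6 = 1/15 ≈ 0.0667.
For a Normal prior and Normal likelihood with known variance, the posterior is Normal; its mode equals its mean, the precision-weighted average.
Prior precision 1/σ₀² = 1/16 = 0.0625; data precision n/σ² = 6/16 = 0.375.
θ̂ = (0.0625·1 + 0.375·(1/15)) / (0.0625 + 0.375) = 0.0875/0.4375 = 0.2000.

θ̂_MAP = 0.2000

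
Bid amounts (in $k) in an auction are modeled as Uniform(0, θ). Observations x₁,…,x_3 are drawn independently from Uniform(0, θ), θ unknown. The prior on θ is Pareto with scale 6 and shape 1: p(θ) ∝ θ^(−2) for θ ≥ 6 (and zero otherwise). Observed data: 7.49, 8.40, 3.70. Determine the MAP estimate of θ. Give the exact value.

The Uniform(0, θ) likelihood is θ^(−n) for θ ≥ max(xᵢ), zero otherwise. Here max(xᵢ) = 8.40.
Posterior ∝ θ^(−2) · θ^(−3) = θ^(−5) on θ ≥ max(6, 8.40) = 8.40.
This density is strictly decreasing in θ, so the posterior mode lies at the lower boundary of the support.

θ̂_MAP = 8.40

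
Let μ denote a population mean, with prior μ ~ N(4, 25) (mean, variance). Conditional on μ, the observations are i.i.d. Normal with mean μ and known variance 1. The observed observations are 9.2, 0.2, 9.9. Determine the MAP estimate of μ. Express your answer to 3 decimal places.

n = 3; x̄ = (9.2 + 0.2 + 9.9)/3 = 19.3/3 = 193/30 ≈ 6.4333.
For a Normal prior and Normal likelihood with known variance, the posterior is Normal; its mode equals its mean, the precision-weighted average.
Prior precision 1/σ₀² = 1/25 = 0.04; data precision n/σ² = 3/1 = 3.
μ̂ = (0.04·4 + 3·(193/30)) / (0.04 + 3) = 19.46/3.04 = 973/152 ≈ 6.401.

μ̂_MAP = 6.401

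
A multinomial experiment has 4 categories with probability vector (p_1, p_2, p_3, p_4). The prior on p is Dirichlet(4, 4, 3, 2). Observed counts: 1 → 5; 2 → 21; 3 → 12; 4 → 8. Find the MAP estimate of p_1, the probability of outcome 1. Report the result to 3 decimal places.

The posterior is Dirichlet(αᵢ + nᵢ) = Dirichlet(9, 25, 15, 10).
For a Dirichlet(a₁,…,a_K) with all aᵢ > 1, the mode has j-th component (aⱼ − 1)/(Σaᵢ − K).
Here Σaᵢ = 59 and K = 4, so p_1 = (9 − 1)/(59 − 4) = 8/55 ≈ 0.145.

MAP estimate: 0.145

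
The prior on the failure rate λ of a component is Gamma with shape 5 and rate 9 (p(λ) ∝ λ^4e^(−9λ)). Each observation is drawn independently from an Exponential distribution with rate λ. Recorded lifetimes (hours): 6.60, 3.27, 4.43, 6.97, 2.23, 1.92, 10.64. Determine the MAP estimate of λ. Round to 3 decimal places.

λ̂_MAP = 0.244

The Exponential(rate=λ) likelihood is ∝ λ^n e^(−λΣtᵢ). Here n = 7 and Σtᵢ = 6.60 + 3.27 + 4.43 + 6.97 + 2.23 + 1.92 + 10.64 = 36.06.
Posterior ∝ λ^4e^(−9λ) · λ^7e^(−36.06λ) = λ^11e^(−45.06λ), i.e. Gamma(12, 45.06).
Mode = (a−1)/b = 11/45.06 ≈ 0.244.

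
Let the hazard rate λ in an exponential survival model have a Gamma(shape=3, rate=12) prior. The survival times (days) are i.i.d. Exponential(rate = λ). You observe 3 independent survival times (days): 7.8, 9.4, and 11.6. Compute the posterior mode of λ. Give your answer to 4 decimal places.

The Exponential(rate=λ) likelihood is ∝ λ^n e^(−λΣtᵢ). Here n = 3 and Σtᵢ = 7.8 + 9.4 + 11.6 = 28.8.
Posterior ∝ λ^2e^(−12λ) · λ^3e^(−28.8λ) = λ^5e^(−40.8λ), i.e. Gamma(6, 40.8).
Mode = (a−1)/b = 5/40.8 ≈ 0.1225.

λ̂_MAP = 0.1225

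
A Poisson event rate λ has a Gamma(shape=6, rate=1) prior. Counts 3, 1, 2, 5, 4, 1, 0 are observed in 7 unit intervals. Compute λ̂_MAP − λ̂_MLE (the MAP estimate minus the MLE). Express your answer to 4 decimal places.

Σxᵢ = 16. Posterior is Gamma(22, 8); MAP = (22−1)/8 = 21/8 ≈ 2.62500.
MLE = x̄ = 16/7 ≈ 2.28571.
Difference = 21/8 − 16/7 = 19/56 ≈ 0.3393.

MAP − MLE = 0.3393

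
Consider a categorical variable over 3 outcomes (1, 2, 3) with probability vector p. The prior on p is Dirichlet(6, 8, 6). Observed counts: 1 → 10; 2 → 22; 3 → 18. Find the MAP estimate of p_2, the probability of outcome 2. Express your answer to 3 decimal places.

MAP estimate: 0.433

The posterior is Dirichlet(αᵢ + nᵢ) = Dirichlet(16, 30, 24).
For a Dirichlet(a₁,…,a_K) with all aᵢ > 1, the mode has j-th component (aⱼ − 1)/(Σaᵢ − K).
Here Σaᵢ = 70 and K = 3, so p_2 = (30 − 1)/(70 − 3) = 29/67 ≈ 0.433.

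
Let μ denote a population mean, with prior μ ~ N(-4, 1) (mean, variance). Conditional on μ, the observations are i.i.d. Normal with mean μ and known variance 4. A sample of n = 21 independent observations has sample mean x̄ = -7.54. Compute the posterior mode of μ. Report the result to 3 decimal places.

n = 21, x̄ = -7.54.
For a Normal prior and Normal likelihood with known variance, the posterior is Normal; its mode equals its mean, the precision-weighted average.
Prior precision 1/σ₀² = 1/1 = 1; data precision n/σ² = 21/4 = 5.25.
μ̂ = (1·(-4) + 5.25·(-7.54)) / (1 + 5.25) = (-43.585)/6.25 = -6.9736 ≈ -6.974.

μ̂_MAP = -6.974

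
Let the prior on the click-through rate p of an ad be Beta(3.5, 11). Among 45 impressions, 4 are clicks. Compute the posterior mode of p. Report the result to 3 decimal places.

Prior: Beta(3.5, 11).
Data: 4 successes in 45 trials. The binomial likelihood contributes p^4(1−p)^41, so the posterior is Beta(3.5+4, 11+41) = Beta(7.5, 52).
For Beta(a, b) with a, b > 1 the mode is (a−1)/(a+b−2) = 6.5/57.5 ≈ 0.113.

p̂_MAP = 0.113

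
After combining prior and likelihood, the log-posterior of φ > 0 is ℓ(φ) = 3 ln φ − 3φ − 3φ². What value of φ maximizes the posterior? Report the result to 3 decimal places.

φ̂_MAP = 0.500

ℓ'(φ) = 3/φ − 3 − 6φ. Setting this to zero and multiplying by φ: 6φ² + 3φ − 3 = 0.
φ = (−3 + √(3² + 4·6·3)) / (2·6) = (−3 + √81) / 12 = (−3 + 9)/12 = 1/2.
ℓ''(φ) = −3/φ² − 6 < 0, confirming a maximum.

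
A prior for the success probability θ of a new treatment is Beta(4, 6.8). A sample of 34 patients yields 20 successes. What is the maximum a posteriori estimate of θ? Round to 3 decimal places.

Prior: Beta(4, 6.8).
Data: 20 successes in 34 trials. The binomial likelihood contributes θ^20(1−θ)^14, so the posterior is Beta(4+20, 6.8+14) = Beta(24, 20.8).
For Beta(a, b) with a, b > 1 the mode is (a−1)/(a+b−2) = 23/42.8 ≈ 0.537.

θ̂_MAP = 0.537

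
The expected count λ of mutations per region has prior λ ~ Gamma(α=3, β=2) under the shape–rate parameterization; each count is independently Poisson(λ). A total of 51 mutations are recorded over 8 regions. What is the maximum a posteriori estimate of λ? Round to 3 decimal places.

Σxᵢ = 51, n = 8.
Posterior ∝ λ^2e^(−2λ) · λ^51e^(−8λ) = λ^53e^(−10λ), i.e. Gamma(shape=54, rate=10).
The mode of a Gamma(a, b) with a ≥ 1 (shape–rate) is (a−1)/b = 53/10 ≈ 5.300.

λ̂_MAP = 5.300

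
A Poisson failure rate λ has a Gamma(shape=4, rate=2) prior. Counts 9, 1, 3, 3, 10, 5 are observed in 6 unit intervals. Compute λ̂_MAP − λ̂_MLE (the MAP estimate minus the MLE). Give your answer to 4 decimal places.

Σxᵢ = 31. Posterior is Gamma(35, 8); MAP = (35−1)/8 = 34/8 ≈ 4.25000.
MLE = x̄ = 31/6 ≈ 5.16667.
Difference = 34/8 − 31/6 = -11/12 ≈ -0.9167.

MAP − MLE = -0.9167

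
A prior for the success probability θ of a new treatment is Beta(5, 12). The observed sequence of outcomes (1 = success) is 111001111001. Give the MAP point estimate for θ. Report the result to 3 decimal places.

θ̂_MAP = 0.444

Prior: Beta(5, 12).
Data: 8 successes in 12 trials (from the sequence). The binomial likelihood contributes θ^8(1−θ)^4, so the posterior is Beta(5+8, 12+4) = Beta(13, 16).
For Beta(a, b) with a, b > 1 the mode is (a−1)/(a+b−2) = 12/27 ≈ 0.444.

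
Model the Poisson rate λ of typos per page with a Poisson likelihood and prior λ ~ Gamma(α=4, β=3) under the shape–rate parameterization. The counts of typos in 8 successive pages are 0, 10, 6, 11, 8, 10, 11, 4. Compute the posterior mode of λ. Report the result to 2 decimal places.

Σxᵢ = 0+10+6+11+8+10+11+4 = 60, with n = 8.
Posterior ∝ λ^3e^(−3λ) · λ^60e^(−8λ) = λ^63e^(−11λ), i.e. Gamma(shape=64, rate=11).
The mode of a Gamma(a, b) with a ≥ 1 (shape–rate) is (a−1)/b = 63/11 ≈ 5.73.

λ̂_MAP = 5.73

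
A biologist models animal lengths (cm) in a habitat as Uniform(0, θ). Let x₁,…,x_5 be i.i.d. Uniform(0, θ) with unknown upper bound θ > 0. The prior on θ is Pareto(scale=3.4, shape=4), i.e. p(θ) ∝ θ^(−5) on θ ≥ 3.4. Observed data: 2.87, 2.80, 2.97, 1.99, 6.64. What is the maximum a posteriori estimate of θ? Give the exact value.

The Uniform(0, θ) likelihood is θ^(−n) for θ ≥ max(xᵢ), zero otherwise. Here max(xᵢ) = 6.64.
Posterior ∝ θ^(−5) · θ^(−5) = θ^(−10) on θ ≥ max(3.4, 6.64) = 6.64.
This density is strictly decreasing in θ, so the posterior mode lies at the lower boundary of the support.

θ̂_MAP = 6.64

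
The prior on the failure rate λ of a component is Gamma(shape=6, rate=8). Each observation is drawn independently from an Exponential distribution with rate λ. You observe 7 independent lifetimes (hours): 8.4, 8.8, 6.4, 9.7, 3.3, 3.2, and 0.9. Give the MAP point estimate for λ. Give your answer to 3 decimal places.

λ̂_MAP = 0.246

The Exponential(rate=λ) likelihood is ∝ λ^n e^(−λΣtᵢ). Here n = 7 and Σtᵢ = 8.4 + 8.8 + 6.4 + 9.7 + 3.3 + 3.2 + 0.9 = 40.7.
Posterior ∝ λ^5e^(−8λ) · λ^7e^(−40.7λ) = λ^12e^(−48.7λ), i.e. Gamma(13, 48.7).
Mode = (a−1)/b = 12/48.7 ≈ 0.246.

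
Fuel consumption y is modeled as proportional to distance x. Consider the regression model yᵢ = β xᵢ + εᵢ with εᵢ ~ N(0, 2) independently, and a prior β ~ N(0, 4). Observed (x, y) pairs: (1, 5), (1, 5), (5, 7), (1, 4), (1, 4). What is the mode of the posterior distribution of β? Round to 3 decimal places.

log p(β | y) = −Σ(yᵢ − βxᵢ)²/(2·2) − β²/(2·4) + const.
Setting the derivative to zero: Σxᵢ(yᵢ − βxᵢ)/2 − β/4 = 0, so β = Σxᵢyᵢ / (Σxᵢ² + σ²/τ²).
Σxᵢyᵢ = 1·5 + 1·5 + 5·7 + 1·4 + 1·4 = 53; Σxᵢ² = 29; σ²/τ² = 0.5.
β̂_MAP = 53 / (29 + 0.5) = 53/29.5 ≈ 1.797.

β̂_MAP = 1.797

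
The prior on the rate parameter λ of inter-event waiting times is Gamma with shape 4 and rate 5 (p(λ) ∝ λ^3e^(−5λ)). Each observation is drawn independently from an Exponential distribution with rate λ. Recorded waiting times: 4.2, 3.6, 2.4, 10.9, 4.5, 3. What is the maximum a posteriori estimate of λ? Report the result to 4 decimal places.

The Exponential(rate=λ) likelihood is ∝ λ^n e^(−λΣtᵢ). Here n = 6 and Σtᵢ = 4.2 + 3.6 + 2.4 + 10.9 + 4.5 + 3 = 28.6.
Posterior ∝ λ^3e^(−5λ) · λ^6e^(−28.6λ) = λ^9e^(−33.6λ), i.e. Gamma(10, 33.6).
Mode = (a−1)/b = 9/33.6 ≈ 0.2679.

λ̂_MAP = 0.2679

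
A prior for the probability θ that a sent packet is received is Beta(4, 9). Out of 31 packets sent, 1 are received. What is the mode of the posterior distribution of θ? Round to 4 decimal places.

Prior: Beta(4, 9).
Data: 1 success in 31 trials. The binomial likelihood contributes θ(1−θ)^30, so the posterior is Beta(4+1, 9+30) = Beta(5, 39).
For Beta(a, b) with a, b > 1 the mode is (a−1)/(a+b−2) = 4/42 ≈ 0.0952.

θ̂_MAP = 0.0952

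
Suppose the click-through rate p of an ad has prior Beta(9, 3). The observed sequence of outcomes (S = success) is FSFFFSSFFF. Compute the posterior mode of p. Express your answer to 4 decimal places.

Prior: Beta(9, 3).
Data: 3 successes in 10 trials (from the sequence). The binomial likelihood contributes p^3(1−p)^7, so the posterior is Beta(9+3, 3+7) = Beta(12, 10).
For Beta(a, b) with a, b > 1 the mode is (a−1)/(a+b−2) = 11/20 ≈ 0.5500.

p̂_MAP = 0.5500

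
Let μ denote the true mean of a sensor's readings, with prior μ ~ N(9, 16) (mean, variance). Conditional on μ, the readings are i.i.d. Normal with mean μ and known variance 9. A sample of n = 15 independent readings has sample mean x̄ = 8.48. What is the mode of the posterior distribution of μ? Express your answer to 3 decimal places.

n = 15, x̄ = 8.48.
For a Normal prior and Normal likelihood with known variance, the posterior is Normal; its mode equals its mean, the precision-weighted average.
Prior precision 1/σ₀² = 1/16 = 0.0625; data precision n/σ² = 15/9 = 5/3.
μ̂ = (0.0625·9 + (5/3)·8.48) / (0.0625 + 5/3) = (3527/240)/(83/48) = 3527/415 ≈ 8.499.

μ̂_MAP = 8.499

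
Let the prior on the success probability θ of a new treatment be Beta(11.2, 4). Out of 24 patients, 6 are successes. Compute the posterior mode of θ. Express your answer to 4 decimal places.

θ̂_MAP = 0.4355

Prior: Beta(11.2, 4).
Data: 6 successes in 24 trials. The binomial likelihood contributes θ^6(1−θ)^18, so the posterior is Beta(11.2+6, 4+18) = Beta(17.2, 22).
For Beta(a, b) with a, b > 1 the mode is (a−1)/(a+b−2) = 16.2/37.2 ≈ 0.4355.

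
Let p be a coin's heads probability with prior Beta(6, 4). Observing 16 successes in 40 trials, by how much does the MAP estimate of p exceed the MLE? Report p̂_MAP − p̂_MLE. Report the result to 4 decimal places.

MAP − MLE = 0.0375

Posterior is Beta(22, 28); MAP = (22−1)/(50−2) = 21/48 ≈ 0.43750.
MLE ignores the prior: p̂_MLE = k/n = 16/40 ≈ 0.40000.
Difference = 21/48 − 16/40 = 3/80 ≈ 0.0375.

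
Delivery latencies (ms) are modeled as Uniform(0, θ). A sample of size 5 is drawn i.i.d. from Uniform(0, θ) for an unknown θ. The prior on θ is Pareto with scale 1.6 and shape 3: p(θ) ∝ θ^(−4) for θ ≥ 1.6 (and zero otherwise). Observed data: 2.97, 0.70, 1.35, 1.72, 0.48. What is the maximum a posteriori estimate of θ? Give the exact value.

The Uniform(0, θ) likelihood is θ^(−n) for θ ≥ max(xᵢ), zero otherwise. Here max(xᵢ) = 2.97.
Posterior ∝ θ^(−4) · θ^(−5) = θ^(−9) on θ ≥ max(1.6, 2.97) = 2.97.
This density is strictly decreasing in θ, so the posterior mode lies at the lower boundary of the support.

θ̂_MAP = 2.97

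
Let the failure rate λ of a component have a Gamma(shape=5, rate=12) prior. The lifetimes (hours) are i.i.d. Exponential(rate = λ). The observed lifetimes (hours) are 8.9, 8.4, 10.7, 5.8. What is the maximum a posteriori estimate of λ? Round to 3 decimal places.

λ̂_MAP = 0.175

The Exponential(rate=λ) likelihood is ∝ λ^n e^(−λΣtᵢ). Here n = 4 and Σtᵢ = 8.9 + 8.4 + 10.7 + 5.8 = 33.8.
Posterior ∝ λ^4e^(−12λ) · λ^4e^(−33.8λ) = λ^8e^(−45.8λ), i.e. Gamma(9, 45.8).
Mode = (a−1)/b = 8/45.8 ≈ 0.175.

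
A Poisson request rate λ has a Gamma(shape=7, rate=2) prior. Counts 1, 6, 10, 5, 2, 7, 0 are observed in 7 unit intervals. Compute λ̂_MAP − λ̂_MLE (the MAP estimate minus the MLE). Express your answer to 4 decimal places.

MAP − MLE = -0.3175

Σxᵢ = 31. Posterior is Gamma(38, 9); MAP = (38−1)/9 = 37/9 ≈ 4.11111.
MLE = x̄ = 31/7 ≈ 4.42857.
Difference = 37/9 − 31/7 = -20/63 ≈ -0.3175.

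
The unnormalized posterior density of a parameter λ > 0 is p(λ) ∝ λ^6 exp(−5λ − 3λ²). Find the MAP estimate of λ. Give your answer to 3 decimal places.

λ̂_MAP = 0.667

ℓ'(λ) = 6/λ − 5 − 6λ. Setting this to zero and multiplying by λ: 6λ² + 5λ − 6 = 0.
λ = (−5 + √(5² + 4·6·6)) / (2·6) = (−5 + √169) / 12 = (−5 + 13)/12 = 2/3.
ℓ''(λ) = −6/λ² − 6 < 0, confirming a maximum.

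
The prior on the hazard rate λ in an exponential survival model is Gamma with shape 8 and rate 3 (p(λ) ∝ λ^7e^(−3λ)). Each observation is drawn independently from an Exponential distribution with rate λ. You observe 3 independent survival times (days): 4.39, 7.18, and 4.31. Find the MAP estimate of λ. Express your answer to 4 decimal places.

The Exponential(rate=λ) likelihood is ∝ λ^n e^(−λΣtᵢ). Here n = 3 and Σtᵢ = 4.39 + 7.18 + 4.31 = 15.88.
Posterior ∝ λ^7e^(−3λ) · λ^3e^(−15.88λ) = λ^10e^(−18.88λ), i.e. Gamma(11, 18.88).
Mode = (a−1)/b = 10/18.88 ≈ 0.5297.

λ̂_MAP = 0.5297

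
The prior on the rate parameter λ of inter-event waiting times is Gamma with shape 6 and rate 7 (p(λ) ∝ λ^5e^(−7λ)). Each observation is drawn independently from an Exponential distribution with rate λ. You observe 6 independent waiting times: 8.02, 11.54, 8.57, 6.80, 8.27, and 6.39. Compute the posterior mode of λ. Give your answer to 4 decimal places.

λ̂_MAP = 0.1944

The Exponential(rate=λ) likelihood is ∝ λ^n e^(−λΣtᵢ). Here n = 6 and Σtᵢ = 8.02 + 11.54 + 8.57 + 6.80 + 8.27 + 6.39 = 49.59.
Posterior ∝ λ^5e^(−7λ) · λ^6e^(−49.59λ) = λ^11e^(−56.59λ), i.e. Gamma(12, 56.59).
Mode = (a−1)/b = 11/56.59 ≈ 0.1944.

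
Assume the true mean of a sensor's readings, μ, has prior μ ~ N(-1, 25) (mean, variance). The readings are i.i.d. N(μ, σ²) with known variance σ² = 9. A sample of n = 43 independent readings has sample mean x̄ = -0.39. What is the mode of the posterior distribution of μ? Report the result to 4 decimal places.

n = 43, x̄ = -0.39.
For a Normal prior and Normal likelihood with known variance, the posterior is Normal; its mode equals its mean, the precision-weighted average.
Prior precision 1/σ₀² = 1/25 = 0.04; data precision n/σ² = 43/9.
μ̂ = (0.04·(-1) + (43/9)·(-0.39)) / (0.04 + 43/9) = (-571/300)/(1084/225) = -1713/4336 ≈ -0.3951.

μ̂_MAP = -0.3951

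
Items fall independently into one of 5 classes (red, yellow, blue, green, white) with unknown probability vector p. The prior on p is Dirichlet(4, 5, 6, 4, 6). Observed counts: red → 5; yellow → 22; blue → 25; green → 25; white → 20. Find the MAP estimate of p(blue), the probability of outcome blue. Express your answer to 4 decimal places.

MAP estimate of p(blue) = 0.2564

The posterior is Dirichlet(αᵢ + nᵢ) = Dirichlet(9, 27, 31, 29, 26).
For a Dirichlet(a₁,…,a_K) with all aᵢ > 1, the mode has j-th component (aⱼ − 1)/(Σaᵢ − K).
Here Σaᵢ = 122 and K = 5, so p(blue) = (31 − 1)/(122 − 5) = 30/117 ≈ 0.2564.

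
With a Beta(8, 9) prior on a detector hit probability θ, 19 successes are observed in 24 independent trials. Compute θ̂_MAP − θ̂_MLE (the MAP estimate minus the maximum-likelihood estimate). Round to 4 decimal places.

Posterior is Beta(27, 14); MAP = (27−1)/(41−2) = 26/39 ≈ 0.66667.
MLE ignores the prior: θ̂_MLE = k/n = 19/24 ≈ 0.79167.
Difference = 26/39 − 19/24 = -1/8 ≈ -0.1250.

MAP − MLE = -0.1250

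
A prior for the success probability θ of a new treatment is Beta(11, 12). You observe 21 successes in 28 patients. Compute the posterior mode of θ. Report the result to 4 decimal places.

Prior: Beta(11, 12).
Data: 21 successes in 28 trials. The binomial likelihood contributes θ^21(1−θ)^7, so the posterior is Beta(11+21, 12+7) = Beta(32, 19).
For Beta(a, b) with a, b > 1 the mode is (a−1)/(a+b−2) = 31/49 ≈ 0.6327.

θ̂_MAP = 0.6327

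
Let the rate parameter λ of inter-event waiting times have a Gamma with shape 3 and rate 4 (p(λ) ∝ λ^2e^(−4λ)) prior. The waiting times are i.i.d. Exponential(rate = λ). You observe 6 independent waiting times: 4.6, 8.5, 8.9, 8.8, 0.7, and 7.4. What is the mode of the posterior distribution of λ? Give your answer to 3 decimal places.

λ̂_MAP = 0.186

The Exponential(rate=λ) likelihood is ∝ λ^n e^(−λΣtᵢ). Here n = 6 and Σtᵢ = 4.6 + 8.5 + 8.9 + 8.8 + 0.7 + 7.4 = 38.9.
Posterior ∝ λ^2e^(−4λ) · λ^6e^(−38.9λ) = λ^8e^(−42.9λ), i.e. Gamma(9, 42.9).
Mode = (a−1)/b = 8/42.9 ≈ 0.186.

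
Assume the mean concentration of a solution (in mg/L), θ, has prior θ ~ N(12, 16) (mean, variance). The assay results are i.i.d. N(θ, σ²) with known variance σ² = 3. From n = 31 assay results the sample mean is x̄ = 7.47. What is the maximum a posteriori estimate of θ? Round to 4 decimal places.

θ̂_MAP = 7.4972

n = 31, x̄ = 7.47.
For a Normal prior and Normal likelihood with known variance, the posterior is Normal; its mode equals its mean, the precision-weighted average.
Prior precision 1/σ₀² = 1/16 = 0.0625; data precision n/σ² = 31/3.
θ̂ = (0.0625·12 + (31/3)·7.47) / (0.0625 + 31/3) = 77.94/(499/48) = 93528/12475 ≈ 7.4972.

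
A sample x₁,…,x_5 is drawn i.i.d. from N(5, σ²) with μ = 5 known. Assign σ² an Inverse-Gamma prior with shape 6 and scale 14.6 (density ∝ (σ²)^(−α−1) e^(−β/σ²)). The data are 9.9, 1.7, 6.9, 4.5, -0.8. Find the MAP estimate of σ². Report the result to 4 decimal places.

Sum of squared deviations about the known mean: SS = (9.9−5)² + (1.7−5)² + (6.9−5)² + (4.5−5)² + (-0.8−5)² = 72.4.
The Normal likelihood contributes (σ²)^(−n/2) exp(−SS/(2σ²)), so the posterior is Inverse-Gamma(α + n/2, β + SS/2) = Inverse-Gamma(8.5, 50.8).
The mode of Inverse-Gamma(a, b) is b/(a+1) = 50.8/9.5 ≈ 5.3474.

σ̂²_MAP = 5.3474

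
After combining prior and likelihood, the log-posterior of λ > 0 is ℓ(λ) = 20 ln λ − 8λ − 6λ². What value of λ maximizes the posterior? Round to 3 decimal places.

ℓ'(λ) = 20/λ − 8 − 12λ. Setting this to zero and multiplying by λ: 12λ² + 8λ − 20 = 0.
λ = (−8 + √(8² + 4·12·20)) / (2·12) = (−8 + √1024) / 24 = (−8 + 32)/24 = 1.
ℓ''(λ) = −20/λ² − 12 < 0, confirming a maximum.

λ̂_MAP = 1.000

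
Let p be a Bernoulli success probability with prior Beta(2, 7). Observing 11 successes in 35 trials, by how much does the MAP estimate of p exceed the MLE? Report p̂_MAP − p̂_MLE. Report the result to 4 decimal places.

Posterior is Beta(13, 31); MAP = (13−1)/(44−2) = 12/42 ≈ 0.28571.
MLE ignores the prior: p̂_MLE = k/n = 11/35 ≈ 0.31429.
Difference = 12/42 − 11/35 = -1/35 ≈ -0.0286.

MAP − MLE = -0.0286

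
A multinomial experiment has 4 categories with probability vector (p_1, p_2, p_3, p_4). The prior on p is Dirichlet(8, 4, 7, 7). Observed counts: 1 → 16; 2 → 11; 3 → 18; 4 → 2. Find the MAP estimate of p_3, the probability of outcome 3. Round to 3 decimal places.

MAP estimate: 0.348

The posterior is Dirichlet(αᵢ + nᵢ) = Dirichlet(24, 15, 25, 9).
For a Dirichlet(a₁,…,a_K) with all aᵢ > 1, the mode has j-th component (aⱼ − 1)/(Σaᵢ − K).
Here Σaᵢ = 73 and K = 4, so p_3 = (25 − 1)/(73 − 4) = 24/69 ≈ 0.348.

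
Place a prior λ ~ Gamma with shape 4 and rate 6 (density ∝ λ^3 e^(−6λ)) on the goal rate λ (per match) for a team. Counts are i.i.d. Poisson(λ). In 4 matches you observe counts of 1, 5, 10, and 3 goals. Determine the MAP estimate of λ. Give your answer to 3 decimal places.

Σxᵢ = 1+5+10+3 = 19, with n = 4.
Posterior ∝ λ^3e^(−6λ) · λ^19e^(−4λ) = λ^22e^(−10λ), i.e. Gamma(shape=23, rate=10).
The mode of a Gamma(a, b) with a ≥ 1 (shape–rate) is (a−1)/b = 22/10 ≈ 2.200.

λ̂_MAP = 2.200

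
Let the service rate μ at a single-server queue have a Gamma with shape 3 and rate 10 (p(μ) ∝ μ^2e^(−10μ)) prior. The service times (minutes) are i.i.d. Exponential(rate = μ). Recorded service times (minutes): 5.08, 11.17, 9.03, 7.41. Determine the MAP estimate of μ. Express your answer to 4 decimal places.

The Exponential(rate=μ) likelihood is ∝ μ^n e^(−μΣtᵢ). Here n = 4 and Σtᵢ = 5.08 + 11.17 + 9.03 + 7.41 = 32.69.
Posterior ∝ μ^2e^(−10μ) · μ^4e^(−32.69μ) = μ^6e^(−42.69μ), i.e. Gamma(7, 42.69).
Mode = (a−1)/b = 6/42.69 ≈ 0.1405.

μ̂_MAP = 0.1405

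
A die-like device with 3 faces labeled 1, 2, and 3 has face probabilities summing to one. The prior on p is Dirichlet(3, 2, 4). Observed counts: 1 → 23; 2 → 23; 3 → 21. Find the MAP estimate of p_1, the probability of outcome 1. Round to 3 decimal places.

MAP estimate: 0.342

The posterior is Dirichlet(αᵢ + nᵢ) = Dirichlet(26, 25, 25).
For a Dirichlet(a₁,…,a_K) with all aᵢ > 1, the mode has j-th component (aⱼ − 1)/(Σaᵢ − K).
Here Σaᵢ = 76 and K = 3, so p_1 = (26 − 1)/(76 − 3) = 25/73 ≈ 0.342.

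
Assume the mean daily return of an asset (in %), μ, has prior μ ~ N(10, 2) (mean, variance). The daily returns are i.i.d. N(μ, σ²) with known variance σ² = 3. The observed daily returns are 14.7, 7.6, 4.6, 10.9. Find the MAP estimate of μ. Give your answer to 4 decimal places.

μ̂_MAP = 9.6000

n = 4; x̄ = (14.7 + 7.6 + 4.6 + 10.9)/4 = 37.8/4 = 9.45.
For a Normal prior and Normal likelihood with known variance, the posterior is Normal; its mode equals its mean, the precision-weighted average.
Prior precision 1/σ₀² = 1/2 = 0.5; data precision n/σ² = 4/3.
μ̂ = (0.5·10 + (4/3)·9.45) / (0.5 + 4/3) = 17.6/(11/6) = 9.6000.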